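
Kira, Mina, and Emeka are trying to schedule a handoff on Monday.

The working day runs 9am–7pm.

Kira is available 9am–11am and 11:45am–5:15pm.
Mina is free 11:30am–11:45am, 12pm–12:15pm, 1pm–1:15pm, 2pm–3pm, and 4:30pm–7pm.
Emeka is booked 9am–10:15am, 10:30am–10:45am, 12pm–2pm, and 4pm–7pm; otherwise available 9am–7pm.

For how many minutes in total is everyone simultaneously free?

Emeka free within 09:00–19:00: 10:15–10:30, 10:45–12:00, 14:00–16:00.
Kira ∩ Mina: 12:00–12:15, 13:00–13:15, 14:00–15:00, 16:30–17:15.
Kira ∩ Mina ∩ Emeka: 14:00–15:00.
Total common minutes: 60.

60 minutes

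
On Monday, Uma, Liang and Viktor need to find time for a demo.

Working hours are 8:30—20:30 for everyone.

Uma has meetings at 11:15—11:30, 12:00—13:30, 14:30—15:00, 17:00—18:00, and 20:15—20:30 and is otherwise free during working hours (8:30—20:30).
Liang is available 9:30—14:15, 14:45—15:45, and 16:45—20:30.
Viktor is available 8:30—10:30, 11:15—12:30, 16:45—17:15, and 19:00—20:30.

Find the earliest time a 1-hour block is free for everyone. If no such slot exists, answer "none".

09:30

Uma free within 08:30–20:30: 08:30–11:15, 11:30–12:00, 13:30–14:30, 15:00–17:00, 18:00–20:15.
Uma ∩ Liang: 09:30–11:15, 11:30–12:00, 13:30–14:15, 15:00–15:45, 16:45–17:00, 18:00–20:15.
Uma ∩ Liang ∩ Viktor: 09:30–10:30, 11:30–12:00, 16:45–17:00, 19:00–20:15.
Windows ≥ 60 min: 09:30–10:30, 19:00–20:15.
Earliest such window starts at 09:30.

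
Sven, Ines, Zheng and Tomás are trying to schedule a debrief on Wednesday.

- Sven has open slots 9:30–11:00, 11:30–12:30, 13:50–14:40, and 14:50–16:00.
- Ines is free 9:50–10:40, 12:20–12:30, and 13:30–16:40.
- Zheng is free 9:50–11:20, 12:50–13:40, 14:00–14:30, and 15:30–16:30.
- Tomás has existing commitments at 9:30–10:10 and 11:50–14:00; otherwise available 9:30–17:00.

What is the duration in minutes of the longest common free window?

30 minutes

Tomás free within 09:30–17:00: 10:10–11:50, 14:00–17:00.
Sven ∩ Ines: 09:50–10:40, 12:20–12:30, 13:50–14:40, 14:50–16:00.
Sven ∩ Ines ∩ Zheng: 09:50–10:40, 14:00–14:30, 15:30–16:00.
Sven ∩ Ines ∩ Zheng ∩ Tomás: 10:10–10:40, 14:00–14:30, 15:30–16:00.
Common window lengths: 30, 30, 30 min; longest is 30.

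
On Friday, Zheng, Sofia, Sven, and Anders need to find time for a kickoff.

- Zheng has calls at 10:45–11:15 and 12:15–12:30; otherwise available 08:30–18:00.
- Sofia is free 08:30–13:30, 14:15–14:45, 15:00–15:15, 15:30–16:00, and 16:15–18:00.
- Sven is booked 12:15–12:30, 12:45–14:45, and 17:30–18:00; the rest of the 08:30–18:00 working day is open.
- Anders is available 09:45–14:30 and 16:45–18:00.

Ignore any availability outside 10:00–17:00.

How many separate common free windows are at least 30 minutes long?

2

Zheng free within 08:30–18:00: 08:30–10:45, 11:15–12:15, 12:30–18:00.
Sven free within 08:30–18:00: 08:30–12:15, 12:30–12:45, 14:45–17:30.
Zheng ∩ Sofia: 08:30–10:45, 11:15–12:15, 12:30–13:30, 14:15–14:45, 15:00–15:15, 15:30–16:00, 16:15–18:00.
Zheng ∩ Sofia ∩ Sven: 08:30–10:45, 11:15–12:15, 12:30–12:45, 15:00–15:15, 15:30–16:00, 16:15–17:30.
Zheng ∩ Sofia ∩ Sven ∩ Anders: 09:45–10:45, 11:15–12:15, 12:30–12:45, 16:45–17:30.
Restricted to 10:00–17:00: 10:00–10:45, 11:15–12:15, 12:30–12:45, 16:45–17:00.
Windows ≥ 30 min: 10:00–10:45, 11:15–12:15.
That's 2 windows.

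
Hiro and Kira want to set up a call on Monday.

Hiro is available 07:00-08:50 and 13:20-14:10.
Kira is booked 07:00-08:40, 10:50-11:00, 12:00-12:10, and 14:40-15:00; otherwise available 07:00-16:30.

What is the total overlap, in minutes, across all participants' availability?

Kira free within 07:00–16:30: 08:40–10:50, 11:00–12:00, 12:10–14:40, 15:00–16:30.
Hiro ∩ Kira: 08:40–08:50, 13:20–14:10.
Total common minutes: 10 + 50 = 60.

60 minutes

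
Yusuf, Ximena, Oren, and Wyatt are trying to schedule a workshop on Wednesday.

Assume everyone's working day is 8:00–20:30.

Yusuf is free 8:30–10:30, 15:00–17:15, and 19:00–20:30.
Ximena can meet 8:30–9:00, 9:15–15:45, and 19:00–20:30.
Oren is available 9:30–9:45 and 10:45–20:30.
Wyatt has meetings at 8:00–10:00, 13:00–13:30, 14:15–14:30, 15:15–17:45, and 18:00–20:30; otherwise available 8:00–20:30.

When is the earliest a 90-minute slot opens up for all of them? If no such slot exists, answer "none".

Wyatt free within 08:00–20:30: 10:00–13:00, 13:30–14:15, 14:30–15:15, 17:45–18:00.
Yusuf ∩ Ximena: 08:30–09:00, 09:15–10:30, 15:00–15:45, 19:00–20:30.
Yusuf ∩ Ximena ∩ Oren: 09:30–09:45, 15:00–15:45, 19:00–20:30.
Yusuf ∩ Ximena ∩ Oren ∩ Wyatt: 15:00–15:15.
Windows ≥ 90 min: (none).

none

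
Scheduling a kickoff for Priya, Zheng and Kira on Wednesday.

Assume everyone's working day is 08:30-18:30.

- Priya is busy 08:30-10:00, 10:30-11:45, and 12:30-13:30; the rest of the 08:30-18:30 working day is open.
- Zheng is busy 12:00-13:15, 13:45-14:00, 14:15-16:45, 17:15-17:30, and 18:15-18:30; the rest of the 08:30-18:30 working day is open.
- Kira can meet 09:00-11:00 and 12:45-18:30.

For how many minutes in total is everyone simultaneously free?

Priya free within 08:30–18:30: 10:00–10:30, 11:45–12:30, 13:30–18:30.
Zheng free within 08:30–18:30: 08:30–12:00, 13:15–13:45, 14:00–14:15, 16:45–17:15, 17:30–18:15.
Priya ∩ Zheng: 10:00–10:30, 11:45–12:00, 13:30–13:45, 14:00–14:15, 16:45–17:15, 17:30–18:15.
Priya ∩ Zheng ∩ Kira: 10:00–10:30, 13:30–13:45, 14:00–14:15, 16:45–17:15, 17:30–18:15.
Total common minutes: 30 + 15 + 15 + 30 + 45 = 135.

135 minutes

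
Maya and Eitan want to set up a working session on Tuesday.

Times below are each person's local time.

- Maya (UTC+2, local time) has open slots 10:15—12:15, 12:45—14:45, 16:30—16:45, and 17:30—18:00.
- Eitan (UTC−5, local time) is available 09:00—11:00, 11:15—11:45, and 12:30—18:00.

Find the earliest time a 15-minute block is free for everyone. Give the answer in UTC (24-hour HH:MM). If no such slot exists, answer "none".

14:30

Maya → UTC: 08:15–10:15, 10:45–12:45, 14:30–14:45, 15:30–16:00.
Eitan → UTC: 14:00–16:00, 16:15–16:45, 17:30–23:00.
Maya ∩ Eitan: 14:30–14:45, 15:30–16:00.
Windows ≥ 15 min: 14:30–14:45, 15:30–16:00.
Earliest such window starts at 14:30.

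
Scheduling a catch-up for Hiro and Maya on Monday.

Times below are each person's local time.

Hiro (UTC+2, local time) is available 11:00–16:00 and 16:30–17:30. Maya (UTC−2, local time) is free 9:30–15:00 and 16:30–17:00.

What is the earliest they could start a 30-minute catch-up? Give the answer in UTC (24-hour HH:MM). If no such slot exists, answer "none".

11:30

Hiro → UTC: 09:00–14:00, 14:30–15:30.
Maya → UTC: 11:30–17:00, 18:30–19:00.
Hiro ∩ Maya: 11:30–14:00, 14:30–15:30.
Windows ≥ 30 min: 11:30–14:00, 14:30–15:30.
Earliest such window starts at 11:30.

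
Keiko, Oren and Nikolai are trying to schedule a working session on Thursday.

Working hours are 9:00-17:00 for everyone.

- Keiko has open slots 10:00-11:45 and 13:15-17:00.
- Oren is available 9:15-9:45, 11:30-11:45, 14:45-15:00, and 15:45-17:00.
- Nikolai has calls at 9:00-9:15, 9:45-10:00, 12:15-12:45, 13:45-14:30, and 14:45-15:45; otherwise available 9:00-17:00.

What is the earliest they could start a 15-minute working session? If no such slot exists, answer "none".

11:30

Nikolai free within 09:00–17:00: 09:15–09:45, 10:00–12:15, 12:45–13:45, 14:30–14:45, 15:45–17:00.
Keiko ∩ Oren: 11:30–11:45, 14:45–15:00, 15:45–17:00.
Keiko ∩ Oren ∩ Nikolai: 11:30–11:45, 15:45–17:00.
Windows ≥ 15 min: 11:30–11:45, 15:45–17:00.
Earliest such window starts at 11:30.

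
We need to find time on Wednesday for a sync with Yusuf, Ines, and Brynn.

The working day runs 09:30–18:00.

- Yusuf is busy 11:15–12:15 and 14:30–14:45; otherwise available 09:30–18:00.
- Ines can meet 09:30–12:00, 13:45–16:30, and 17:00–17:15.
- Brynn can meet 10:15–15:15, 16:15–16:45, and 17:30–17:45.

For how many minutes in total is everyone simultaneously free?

Yusuf free within 09:30–18:00: 09:30–11:15, 12:15–14:30, 14:45–18:00.
Yusuf ∩ Ines: 09:30–11:15, 13:45–14:30, 14:45–16:30, 17:00–17:15.
Yusuf ∩ Ines ∩ Brynn: 10:15–11:15, 13:45–14:30, 14:45–15:15, 16:15–16:30.
Total common minutes: 60 + 45 + 30 + 15 = 150.

150 minutes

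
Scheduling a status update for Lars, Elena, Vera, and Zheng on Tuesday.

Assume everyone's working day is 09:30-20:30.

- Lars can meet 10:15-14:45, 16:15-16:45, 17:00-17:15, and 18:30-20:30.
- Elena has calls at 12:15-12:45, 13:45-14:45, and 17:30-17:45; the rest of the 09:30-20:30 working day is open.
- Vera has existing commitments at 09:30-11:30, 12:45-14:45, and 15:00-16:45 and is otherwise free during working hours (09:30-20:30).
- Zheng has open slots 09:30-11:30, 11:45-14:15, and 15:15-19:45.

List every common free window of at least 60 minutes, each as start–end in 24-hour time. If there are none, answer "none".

Elena free within 09:30–20:30: 09:30–12:15, 12:45–13:45, 14:45–17:30, 17:45–20:30.
Vera free within 09:30–20:30: 11:30–12:45, 14:45–15:00, 16:45–20:30.
Lars ∩ Elena: 10:15–12:15, 12:45–13:45, 16:15–16:45, 17:00–17:15, 18:30–20:30.
Lars ∩ Elena ∩ Vera: 11:30–12:15, 17:00–17:15, 18:30–20:30.
Lars ∩ Elena ∩ Vera ∩ Zheng: 11:45–12:15, 17:00–17:15, 18:30–19:45.
Windows ≥ 60 min: 18:30–19:45.

18:30–19:45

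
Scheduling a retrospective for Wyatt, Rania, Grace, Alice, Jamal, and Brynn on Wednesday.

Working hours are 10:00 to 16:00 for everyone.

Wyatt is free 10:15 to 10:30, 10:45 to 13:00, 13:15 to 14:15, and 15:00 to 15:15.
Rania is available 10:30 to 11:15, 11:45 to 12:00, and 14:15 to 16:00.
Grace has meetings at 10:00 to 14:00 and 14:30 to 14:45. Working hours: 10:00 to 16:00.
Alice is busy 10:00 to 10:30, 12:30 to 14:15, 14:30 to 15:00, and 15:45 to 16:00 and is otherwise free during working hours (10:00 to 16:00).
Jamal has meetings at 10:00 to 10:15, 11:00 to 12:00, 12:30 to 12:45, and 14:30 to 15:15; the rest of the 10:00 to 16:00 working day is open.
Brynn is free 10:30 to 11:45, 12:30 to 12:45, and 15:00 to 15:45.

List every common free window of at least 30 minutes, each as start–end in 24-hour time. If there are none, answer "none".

none

Grace free within 10:00–16:00: 14:00–14:30, 14:45–16:00.
Alice free within 10:00–16:00: 10:30–12:30, 14:15–14:30, 15:00–15:45.
Jamal free within 10:00–16:00: 10:15–11:00, 12:00–12:30, 12:45–14:30, 15:15–16:00.
Wyatt ∩ Rania: 10:45–11:15, 11:45–12:00, 15:00–15:15.
Wyatt ∩ Rania ∩ Grace: 15:00–15:15.
Wyatt ∩ Rania ∩ Grace ∩ Alice: 15:00–15:15.
Wyatt ∩ Rania ∩ Grace ∩ Alice ∩ Jamal: (none).
Wyatt ∩ Rania ∩ Grace ∩ Alice ∩ Jamal ∩ Brynn: (none).
Windows ≥ 30 min: (none).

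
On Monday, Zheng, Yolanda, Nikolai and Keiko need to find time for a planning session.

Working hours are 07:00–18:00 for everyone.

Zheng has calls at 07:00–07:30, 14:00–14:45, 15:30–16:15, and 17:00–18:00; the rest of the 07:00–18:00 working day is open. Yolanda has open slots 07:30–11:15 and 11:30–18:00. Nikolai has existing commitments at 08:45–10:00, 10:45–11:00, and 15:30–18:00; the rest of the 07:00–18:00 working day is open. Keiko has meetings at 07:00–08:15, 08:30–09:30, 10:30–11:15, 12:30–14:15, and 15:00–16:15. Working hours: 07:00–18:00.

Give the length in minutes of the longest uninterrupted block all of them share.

Zheng free within 07:00–18:00: 07:30–14:00, 14:45–15:30, 16:15–17:00.
Nikolai free within 07:00–18:00: 07:00–08:45, 10:00–10:45, 11:00–15:30.
Keiko free within 07:00–18:00: 08:15–08:30, 09:30–10:30, 11:15–12:30, 14:15–15:00, 16:15–18:00.
Zheng ∩ Yolanda: 07:30–11:15, 11:30–14:00, 14:45–15:30, 16:15–17:00.
Zheng ∩ Yolanda ∩ Nikolai: 07:30–08:45, 10:00–10:45, 11:00–11:15, 11:30–14:00, 14:45–15:30.
Zheng ∩ Yolanda ∩ Nikolai ∩ Keiko: 08:15–08:30, 10:00–10:30, 11:30–12:30, 14:45–15:00.
Common window lengths: 15, 30, 60, 15 min; longest is 60.

60 minutes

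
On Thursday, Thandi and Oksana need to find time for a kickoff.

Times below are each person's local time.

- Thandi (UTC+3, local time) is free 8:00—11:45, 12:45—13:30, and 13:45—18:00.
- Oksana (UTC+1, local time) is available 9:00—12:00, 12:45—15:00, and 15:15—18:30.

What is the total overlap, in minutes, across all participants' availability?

285 minutes

Thandi → UTC: 05:00–08:45, 09:45–10:30, 10:45–15:00.
Oksana → UTC: 08:00–11:00, 11:45–14:00, 14:15–17:30.
Thandi ∩ Oksana: 08:00–08:45, 09:45–10:30, 10:45–11:00, 11:45–14:00, 14:15–15:00.
Total common minutes: 45 + 45 + 15 + 135 + 45 = 285.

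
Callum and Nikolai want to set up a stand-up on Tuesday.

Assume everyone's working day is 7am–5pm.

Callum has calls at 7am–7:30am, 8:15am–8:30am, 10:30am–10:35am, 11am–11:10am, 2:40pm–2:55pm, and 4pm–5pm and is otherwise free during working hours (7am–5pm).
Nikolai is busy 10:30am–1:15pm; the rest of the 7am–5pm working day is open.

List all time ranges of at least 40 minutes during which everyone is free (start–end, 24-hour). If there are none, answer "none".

07:30–08:15, 08:30–10:30, 13:15–14:40, 14:55–16:00

Callum free within 07:00–17:00: 07:30–08:15, 08:30–10:30, 10:35–11:00, 11:10–14:40, 14:55–16:00.
Nikolai free within 07:00–17:00: 07:00–10:30, 13:15–17:00.
Callum ∩ Nikolai: 07:30–08:15, 08:30–10:30, 13:15–14:40, 14:55–16:00.
Windows ≥ 40 min: 07:30–08:15, 08:30–10:30, 13:15–14:40, 14:55–16:00.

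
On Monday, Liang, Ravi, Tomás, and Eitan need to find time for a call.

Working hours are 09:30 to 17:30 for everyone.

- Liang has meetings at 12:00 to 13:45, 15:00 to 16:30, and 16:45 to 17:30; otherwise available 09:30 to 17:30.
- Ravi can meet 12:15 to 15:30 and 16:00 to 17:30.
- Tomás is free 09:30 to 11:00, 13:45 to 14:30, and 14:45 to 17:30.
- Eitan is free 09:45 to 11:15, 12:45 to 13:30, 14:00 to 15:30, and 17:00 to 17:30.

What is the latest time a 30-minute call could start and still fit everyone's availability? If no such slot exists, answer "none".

14:00

Liang free within 09:30–17:30: 09:30–12:00, 13:45–15:00, 16:30–16:45.
Liang ∩ Ravi: 13:45–15:00, 16:30–16:45.
Liang ∩ Ravi ∩ Tomás: 13:45–14:30, 14:45–15:00, 16:30–16:45.
Liang ∩ Ravi ∩ Tomás ∩ Eitan: 14:00–14:30, 14:45–15:00.
Windows ≥ 30 min: 14:00–14:30.
Latest start in the last window 14:00–14:30 is 14:30 − 30 min = 14:00.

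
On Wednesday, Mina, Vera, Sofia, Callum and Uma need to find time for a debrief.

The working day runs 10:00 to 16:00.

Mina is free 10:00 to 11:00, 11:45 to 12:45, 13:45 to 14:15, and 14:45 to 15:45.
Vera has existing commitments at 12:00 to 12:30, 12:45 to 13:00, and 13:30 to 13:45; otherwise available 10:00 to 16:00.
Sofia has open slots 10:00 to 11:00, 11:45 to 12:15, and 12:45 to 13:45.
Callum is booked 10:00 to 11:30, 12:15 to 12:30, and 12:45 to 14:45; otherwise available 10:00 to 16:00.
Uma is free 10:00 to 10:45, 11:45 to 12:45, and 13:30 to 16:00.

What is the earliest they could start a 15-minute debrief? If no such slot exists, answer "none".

Vera free within 10:00–16:00: 10:00–12:00, 12:30–12:45, 13:00–13:30, 13:45–16:00.
Callum free within 10:00–16:00: 11:30–12:15, 12:30–12:45, 14:45–16:00.
Mina ∩ Vera: 10:00–11:00, 11:45–12:00, 12:30–12:45, 13:45–14:15, 14:45–15:45.
Mina ∩ Vera ∩ Sofia: 10:00–11:00, 11:45–12:00.
Mina ∩ Vera ∩ Sofia ∩ Callum: 11:45–12:00.
Mina ∩ Vera ∩ Sofia ∩ Callum ∩ Uma: 11:45–12:00.
Windows ≥ 15 min: 11:45–12:00.
Earliest such window starts at 11:45.

11:45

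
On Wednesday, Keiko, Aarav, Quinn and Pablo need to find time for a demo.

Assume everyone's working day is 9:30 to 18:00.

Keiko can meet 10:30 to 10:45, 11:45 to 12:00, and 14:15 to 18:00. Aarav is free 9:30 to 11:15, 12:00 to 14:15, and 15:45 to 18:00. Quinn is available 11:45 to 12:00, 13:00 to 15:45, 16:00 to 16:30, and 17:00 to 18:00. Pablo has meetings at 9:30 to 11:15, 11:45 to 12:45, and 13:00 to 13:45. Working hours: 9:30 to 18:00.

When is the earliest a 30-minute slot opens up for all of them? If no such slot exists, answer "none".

16:00

Pablo free within 09:30–18:00: 11:15–11:45, 12:45–13:00, 13:45–18:00.
Keiko ∩ Aarav: 10:30–10:45, 15:45–18:00.
Keiko ∩ Aarav ∩ Quinn: 16:00–16:30, 17:00–18:00.
Keiko ∩ Aarav ∩ Quinn ∩ Pablo: 16:00–16:30, 17:00–18:00.
Windows ≥ 30 min: 16:00–16:30, 17:00–18:00.
Earliest such window starts at 16:00.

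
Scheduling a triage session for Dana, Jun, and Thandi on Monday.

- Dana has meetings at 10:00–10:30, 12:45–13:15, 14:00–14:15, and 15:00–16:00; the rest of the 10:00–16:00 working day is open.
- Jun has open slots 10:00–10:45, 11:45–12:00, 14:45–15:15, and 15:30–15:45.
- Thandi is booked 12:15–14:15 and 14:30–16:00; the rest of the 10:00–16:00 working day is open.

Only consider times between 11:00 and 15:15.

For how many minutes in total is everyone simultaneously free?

Dana free within 10:00–16:00: 10:30–12:45, 13:15–14:00, 14:15–15:00.
Thandi free within 10:00–16:00: 10:00–12:15, 14:15–14:30.
Dana ∩ Jun: 10:30–10:45, 11:45–12:00, 14:45–15:00.
Dana ∩ Jun ∩ Thandi: 10:30–10:45, 11:45–12:00.
Restricted to 11:00–15:15: 11:45–12:00.
Total common minutes: 15.

15 minutes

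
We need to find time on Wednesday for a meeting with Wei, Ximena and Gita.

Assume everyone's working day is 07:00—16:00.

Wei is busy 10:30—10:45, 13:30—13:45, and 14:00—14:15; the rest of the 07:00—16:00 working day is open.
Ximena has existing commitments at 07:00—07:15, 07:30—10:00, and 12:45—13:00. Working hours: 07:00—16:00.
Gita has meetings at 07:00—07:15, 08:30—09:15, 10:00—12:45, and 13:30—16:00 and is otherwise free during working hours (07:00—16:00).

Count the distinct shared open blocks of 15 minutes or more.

2

Wei free within 07:00–16:00: 07:00–10:30, 10:45–13:30, 13:45–14:00, 14:15–16:00.
Ximena free within 07:00–16:00: 07:15–07:30, 10:00–12:45, 13:00–16:00.
Gita free within 07:00–16:00: 07:15–08:30, 09:15–10:00, 12:45–13:30.
Wei ∩ Ximena: 07:15–07:30, 10:00–10:30, 10:45–12:45, 13:00–13:30, 13:45–14:00, 14:15–16:00.
Wei ∩ Ximena ∩ Gita: 07:15–07:30, 13:00–13:30.
Windows ≥ 15 min: 07:15–07:30, 13:00–13:30.
That's 2 windows.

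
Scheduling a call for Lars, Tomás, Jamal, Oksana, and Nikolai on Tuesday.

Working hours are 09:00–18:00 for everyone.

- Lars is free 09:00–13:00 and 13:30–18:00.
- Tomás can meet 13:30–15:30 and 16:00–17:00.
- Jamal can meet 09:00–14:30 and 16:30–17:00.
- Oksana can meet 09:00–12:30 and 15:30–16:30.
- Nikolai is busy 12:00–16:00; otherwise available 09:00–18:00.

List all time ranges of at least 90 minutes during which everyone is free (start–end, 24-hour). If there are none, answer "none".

Nikolai free within 09:00–18:00: 09:00–12:00, 16:00–18:00.
Lars ∩ Tomás: 13:30–15:30, 16:00–17:00.
Lars ∩ Tomás ∩ Jamal: 13:30–14:30, 16:30–17:00.
Lars ∩ Tomás ∩ Jamal ∩ Oksana: (none).
Lars ∩ Tomás ∩ Jamal ∩ Oksana ∩ Nikolai: (none).
Windows ≥ 90 min: (none).

none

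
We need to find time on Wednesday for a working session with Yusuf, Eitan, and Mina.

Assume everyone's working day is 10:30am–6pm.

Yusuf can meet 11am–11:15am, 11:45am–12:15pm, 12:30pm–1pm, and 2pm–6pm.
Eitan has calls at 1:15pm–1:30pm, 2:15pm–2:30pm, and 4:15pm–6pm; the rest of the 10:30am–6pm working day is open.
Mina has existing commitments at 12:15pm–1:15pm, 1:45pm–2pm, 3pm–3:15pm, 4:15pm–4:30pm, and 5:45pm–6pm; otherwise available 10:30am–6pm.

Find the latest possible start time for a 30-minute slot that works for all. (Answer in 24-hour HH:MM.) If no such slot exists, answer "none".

Eitan free within 10:30–18:00: 10:30–13:15, 13:30–14:15, 14:30–16:15.
Mina free within 10:30–18:00: 10:30–12:15, 13:15–13:45, 14:00–15:00, 15:15–16:15, 16:30–17:45.
Yusuf ∩ Eitan: 11:00–11:15, 11:45–12:15, 12:30–13:00, 14:00–14:15, 14:30–16:15.
Yusuf ∩ Eitan ∩ Mina: 11:00–11:15, 11:45–12:15, 14:00–14:15, 14:30–15:00, 15:15–16:15.
Windows ≥ 30 min: 11:45–12:15, 14:30–15:00, 15:15–16:15.
Latest start in the last window 15:15–16:15 is 16:15 − 30 min = 15:45.

15:45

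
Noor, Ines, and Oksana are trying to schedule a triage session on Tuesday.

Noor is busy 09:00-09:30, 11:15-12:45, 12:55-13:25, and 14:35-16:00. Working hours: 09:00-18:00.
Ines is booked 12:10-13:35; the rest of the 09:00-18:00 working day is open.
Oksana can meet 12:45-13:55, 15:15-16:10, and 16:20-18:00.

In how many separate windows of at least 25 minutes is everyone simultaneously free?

Noor free within 09:00–18:00: 09:30–11:15, 12:45–12:55, 13:25–14:35, 16:00–18:00.
Ines free within 09:00–18:00: 09:00–12:10, 13:35–18:00.
Noor ∩ Ines: 09:30–11:15, 13:35–14:35, 16:00–18:00.
Noor ∩ Ines ∩ Oksana: 13:35–13:55, 16:00–16:10, 16:20–18:00.
Windows ≥ 25 min: 16:20–18:00.
That's 1 window.

1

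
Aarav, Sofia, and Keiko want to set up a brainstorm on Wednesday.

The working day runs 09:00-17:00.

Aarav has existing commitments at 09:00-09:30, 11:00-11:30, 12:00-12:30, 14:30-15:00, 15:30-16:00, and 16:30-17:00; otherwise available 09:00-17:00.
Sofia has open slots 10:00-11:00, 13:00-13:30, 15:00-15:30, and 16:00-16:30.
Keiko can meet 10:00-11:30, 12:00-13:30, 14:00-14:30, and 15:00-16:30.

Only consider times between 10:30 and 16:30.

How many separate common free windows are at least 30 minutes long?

4

Aarav free within 09:00–17:00: 09:30–11:00, 11:30–12:00, 12:30–14:30, 15:00–15:30, 16:00–16:30.
Aarav ∩ Sofia: 10:00–11:00, 13:00–13:30, 15:00–15:30, 16:00–16:30.
Aarav ∩ Sofia ∩ Keiko: 10:00–11:00, 13:00–13:30, 15:00–15:30, 16:00–16:30.
Restricted to 10:30–16:30: 10:30–11:00, 13:00–13:30, 15:00–15:30, 16:00–16:30.
Windows ≥ 30 min: 10:30–11:00, 13:00–13:30, 15:00–15:30, 16:00–16:30.
That's 4 windows.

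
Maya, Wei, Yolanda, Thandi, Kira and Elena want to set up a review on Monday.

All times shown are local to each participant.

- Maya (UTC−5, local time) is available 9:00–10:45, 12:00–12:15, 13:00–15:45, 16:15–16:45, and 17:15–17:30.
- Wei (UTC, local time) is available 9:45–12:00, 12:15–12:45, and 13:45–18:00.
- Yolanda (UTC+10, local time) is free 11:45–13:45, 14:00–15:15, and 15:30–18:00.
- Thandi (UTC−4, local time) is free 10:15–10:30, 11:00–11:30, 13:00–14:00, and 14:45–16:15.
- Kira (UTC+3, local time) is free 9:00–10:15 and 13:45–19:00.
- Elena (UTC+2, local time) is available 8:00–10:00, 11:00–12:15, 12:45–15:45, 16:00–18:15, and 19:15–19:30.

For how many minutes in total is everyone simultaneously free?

0 minutes

Maya → UTC: 14:00–15:45, 17:00–17:15, 18:00–20:45, 21:15–21:45, 22:15–22:30.
Wei → UTC: 09:45–12:00, 12:15–12:45, 13:45–18:00.
Yolanda → UTC: 01:45–03:45, 04:00–05:15, 05:30–08:00.
Thandi → UTC: 14:15–14:30, 15:00–15:30, 17:00–18:00, 18:45–20:15.
Kira → UTC: 06:00–07:15, 10:45–16:00.
Elena → UTC: 06:00–08:00, 09:00–10:15, 10:45–13:45, 14:00–16:15, 17:15–17:30.
Maya ∩ Wei: 14:00–15:45, 17:00–17:15.
Maya ∩ Wei ∩ Yolanda: (none).
Maya ∩ Wei ∩ Yolanda ∩ Thandi: (none).
Maya ∩ Wei ∩ Yolanda ∩ Thandi ∩ Kira: (none).
Maya ∩ Wei ∩ Yolanda ∩ Thandi ∩ Kira ∩ Elena: (none).
Total common minutes: 0.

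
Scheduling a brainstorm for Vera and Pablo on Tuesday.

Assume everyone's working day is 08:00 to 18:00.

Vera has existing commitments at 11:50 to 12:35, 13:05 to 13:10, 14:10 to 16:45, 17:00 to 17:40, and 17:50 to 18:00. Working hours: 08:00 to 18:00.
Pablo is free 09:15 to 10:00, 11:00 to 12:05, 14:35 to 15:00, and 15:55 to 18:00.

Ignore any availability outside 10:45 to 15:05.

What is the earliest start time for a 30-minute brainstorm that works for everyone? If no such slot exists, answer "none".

11:00

Vera free within 08:00–18:00: 08:00–11:50, 12:35–13:05, 13:10–14:10, 16:45–17:00, 17:40–17:50.
Vera ∩ Pablo: 09:15–10:00, 11:00–11:50, 16:45–17:00, 17:40–17:50.
Restricted to 10:45–15:05: 11:00–11:50.
Windows ≥ 30 min: 11:00–11:50.
Earliest such window starts at 11:00.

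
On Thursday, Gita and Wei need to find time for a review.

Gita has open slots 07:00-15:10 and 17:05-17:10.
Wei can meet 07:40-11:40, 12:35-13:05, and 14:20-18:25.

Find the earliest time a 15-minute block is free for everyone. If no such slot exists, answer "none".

07:40

Gita ∩ Wei: 07:40–11:40, 12:35–13:05, 14:20–15:10, 17:05–17:10.
Windows ≥ 15 min: 07:40–11:40, 12:35–13:05, 14:20–15:10.
Earliest such window starts at 07:40.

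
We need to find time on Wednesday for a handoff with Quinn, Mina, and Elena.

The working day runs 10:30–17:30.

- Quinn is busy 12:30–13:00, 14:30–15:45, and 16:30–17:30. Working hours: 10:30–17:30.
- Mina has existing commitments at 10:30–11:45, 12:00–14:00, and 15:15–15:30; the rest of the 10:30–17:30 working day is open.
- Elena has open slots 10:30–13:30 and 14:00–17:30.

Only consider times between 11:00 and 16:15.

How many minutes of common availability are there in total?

Quinn free within 10:30–17:30: 10:30–12:30, 13:00–14:30, 15:45–16:30.
Mina free within 10:30–17:30: 11:45–12:00, 14:00–15:15, 15:30–17:30.
Quinn ∩ Mina: 11:45–12:00, 14:00–14:30, 15:45–16:30.
Quinn ∩ Mina ∩ Elena: 11:45–12:00, 14:00–14:30, 15:45–16:30.
Restricted to 11:00–16:15: 11:45–12:00, 14:00–14:30, 15:45–16:15.
Total common minutes: 15 + 30 + 30 = 75.

75 minutes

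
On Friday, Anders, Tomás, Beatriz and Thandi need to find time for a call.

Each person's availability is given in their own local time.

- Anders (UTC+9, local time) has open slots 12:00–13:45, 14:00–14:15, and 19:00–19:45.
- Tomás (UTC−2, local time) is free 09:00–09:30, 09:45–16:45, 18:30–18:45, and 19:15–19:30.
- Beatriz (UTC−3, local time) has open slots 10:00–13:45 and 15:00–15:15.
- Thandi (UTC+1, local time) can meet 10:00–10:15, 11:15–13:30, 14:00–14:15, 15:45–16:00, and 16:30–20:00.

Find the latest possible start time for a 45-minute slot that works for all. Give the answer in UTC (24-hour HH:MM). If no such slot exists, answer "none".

none

Anders → UTC: 03:00–04:45, 05:00–05:15, 10:00–10:45.
Tomás → UTC: 11:00–11:30, 11:45–18:45, 20:30–20:45, 21:15–21:30.
Beatriz → UTC: 13:00–16:45, 18:00–18:15.
Thandi → UTC: 09:00–09:15, 10:15–12:30, 13:00–13:15, 14:45–15:00, 15:30–19:00.
Anders ∩ Tomás: (none).
Anders ∩ Tomás ∩ Beatriz: (none).
Anders ∩ Tomás ∩ Beatriz ∩ Thandi: (none).
Windows ≥ 45 min: (none).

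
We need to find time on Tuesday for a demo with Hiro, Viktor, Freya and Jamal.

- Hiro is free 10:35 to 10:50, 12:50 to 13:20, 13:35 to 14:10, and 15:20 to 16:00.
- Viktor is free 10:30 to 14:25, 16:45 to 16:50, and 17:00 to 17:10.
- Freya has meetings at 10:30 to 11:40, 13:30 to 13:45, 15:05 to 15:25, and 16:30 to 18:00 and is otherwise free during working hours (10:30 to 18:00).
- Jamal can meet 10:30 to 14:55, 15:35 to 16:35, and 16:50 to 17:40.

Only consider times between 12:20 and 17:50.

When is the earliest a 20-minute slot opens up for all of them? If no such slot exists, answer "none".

12:50

Freya free within 10:30–18:00: 11:40–13:30, 13:45–15:05, 15:25–16:30.
Hiro ∩ Viktor: 10:35–10:50, 12:50–13:20, 13:35–14:10.
Hiro ∩ Viktor ∩ Freya: 12:50–13:20, 13:45–14:10.
Hiro ∩ Viktor ∩ Freya ∩ Jamal: 12:50–13:20, 13:45–14:10.
Restricted to 12:20–17:50: 12:50–13:20, 13:45–14:10.
Windows ≥ 20 min: 12:50–13:20, 13:45–14:10.
Earliest such window starts at 12:50.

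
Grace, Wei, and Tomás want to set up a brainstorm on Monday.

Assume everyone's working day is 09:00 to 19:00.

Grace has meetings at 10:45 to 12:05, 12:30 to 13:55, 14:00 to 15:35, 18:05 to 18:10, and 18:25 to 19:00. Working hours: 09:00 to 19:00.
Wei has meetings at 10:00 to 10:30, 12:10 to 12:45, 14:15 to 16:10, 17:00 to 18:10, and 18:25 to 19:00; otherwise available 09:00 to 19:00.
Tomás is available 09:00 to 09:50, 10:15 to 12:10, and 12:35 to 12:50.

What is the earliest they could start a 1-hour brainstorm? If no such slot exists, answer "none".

Grace free within 09:00–19:00: 09:00–10:45, 12:05–12:30, 13:55–14:00, 15:35–18:05, 18:10–18:25.
Wei free within 09:00–19:00: 09:00–10:00, 10:30–12:10, 12:45–14:15, 16:10–17:00, 18:10–18:25.
Grace ∩ Wei: 09:00–10:00, 10:30–10:45, 12:05–12:10, 13:55–14:00, 16:10–17:00, 18:10–18:25.
Grace ∩ Wei ∩ Tomás: 09:00–09:50, 10:30–10:45, 12:05–12:10.
Windows ≥ 60 min: (none).

none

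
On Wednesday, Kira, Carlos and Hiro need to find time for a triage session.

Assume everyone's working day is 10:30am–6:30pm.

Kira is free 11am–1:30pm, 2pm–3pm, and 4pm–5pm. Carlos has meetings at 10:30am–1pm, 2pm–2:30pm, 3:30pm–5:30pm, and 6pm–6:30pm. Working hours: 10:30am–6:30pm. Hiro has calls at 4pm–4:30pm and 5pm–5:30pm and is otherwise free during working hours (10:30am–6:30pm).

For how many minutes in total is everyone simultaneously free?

Carlos free within 10:30–18:30: 13:00–14:00, 14:30–15:30, 17:30–18:00.
Hiro free within 10:30–18:30: 10:30–16:00, 16:30–17:00, 17:30–18:30.
Kira ∩ Carlos: 13:00–13:30, 14:30–15:00.
Kira ∩ Carlos ∩ Hiro: 13:00–13:30, 14:30–15:00.
Total common minutes: 30 + 30 = 60.

60 minutes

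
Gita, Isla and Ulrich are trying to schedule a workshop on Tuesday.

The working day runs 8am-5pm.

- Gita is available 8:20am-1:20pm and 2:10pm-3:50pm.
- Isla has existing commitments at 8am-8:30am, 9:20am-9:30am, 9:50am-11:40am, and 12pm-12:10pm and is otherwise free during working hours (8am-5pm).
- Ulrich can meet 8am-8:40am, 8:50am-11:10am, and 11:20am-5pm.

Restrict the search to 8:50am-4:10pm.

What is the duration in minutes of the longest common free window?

Isla free within 08:00–17:00: 08:30–09:20, 09:30–09:50, 11:40–12:00, 12:10–17:00.
Gita ∩ Isla: 08:30–09:20, 09:30–09:50, 11:40–12:00, 12:10–13:20, 14:10–15:50.
Gita ∩ Isla ∩ Ulrich: 08:30–08:40, 08:50–09:20, 09:30–09:50, 11:40–12:00, 12:10–13:20, 14:10–15:50.
Restricted to 08:50–16:10: 08:50–09:20, 09:30–09:50, 11:40–12:00, 12:10–13:20, 14:10–15:50.
Common window lengths: 30, 20, 20, 70, 100 min; longest is 100.

100 minutes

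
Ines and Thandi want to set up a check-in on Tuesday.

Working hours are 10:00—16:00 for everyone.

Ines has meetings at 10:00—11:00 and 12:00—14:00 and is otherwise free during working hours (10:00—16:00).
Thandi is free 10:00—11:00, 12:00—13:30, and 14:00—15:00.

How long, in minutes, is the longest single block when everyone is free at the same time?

Ines free within 10:00–16:00: 11:00–12:00, 14:00–16:00.
Ines ∩ Thandi: 14:00–15:00.
Single common window of 60 minutes.

60 minutes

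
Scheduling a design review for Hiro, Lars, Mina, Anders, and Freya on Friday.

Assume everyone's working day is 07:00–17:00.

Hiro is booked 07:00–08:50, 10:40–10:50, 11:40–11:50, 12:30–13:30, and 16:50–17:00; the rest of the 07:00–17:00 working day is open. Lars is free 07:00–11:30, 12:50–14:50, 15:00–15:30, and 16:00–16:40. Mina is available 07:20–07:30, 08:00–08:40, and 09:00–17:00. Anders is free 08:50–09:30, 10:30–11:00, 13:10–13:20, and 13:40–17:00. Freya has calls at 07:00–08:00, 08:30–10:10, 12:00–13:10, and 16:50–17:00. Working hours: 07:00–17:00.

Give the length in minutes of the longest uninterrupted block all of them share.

Hiro free within 07:00–17:00: 08:50–10:40, 10:50–11:40, 11:50–12:30, 13:30–16:50.
Freya free within 07:00–17:00: 08:00–08:30, 10:10–12:00, 13:10–16:50.
Hiro ∩ Lars: 08:50–10:40, 10:50–11:30, 13:30–14:50, 15:00–15:30, 16:00–16:40.
Hiro ∩ Lars ∩ Mina: 09:00–10:40, 10:50–11:30, 13:30–14:50, 15:00–15:30, 16:00–16:40.
Hiro ∩ Lars ∩ Mina ∩ Anders: 09:00–09:30, 10:30–10:40, 10:50–11:00, 13:40–14:50, 15:00–15:30, 16:00–16:40.
Hiro ∩ Lars ∩ Mina ∩ Anders ∩ Freya: 10:30–10:40, 10:50–11:00, 13:40–14:50, 15:00–15:30, 16:00–16:40.
Common window lengths: 10, 10, 70, 30, 40 min; longest is 70.

70 minutes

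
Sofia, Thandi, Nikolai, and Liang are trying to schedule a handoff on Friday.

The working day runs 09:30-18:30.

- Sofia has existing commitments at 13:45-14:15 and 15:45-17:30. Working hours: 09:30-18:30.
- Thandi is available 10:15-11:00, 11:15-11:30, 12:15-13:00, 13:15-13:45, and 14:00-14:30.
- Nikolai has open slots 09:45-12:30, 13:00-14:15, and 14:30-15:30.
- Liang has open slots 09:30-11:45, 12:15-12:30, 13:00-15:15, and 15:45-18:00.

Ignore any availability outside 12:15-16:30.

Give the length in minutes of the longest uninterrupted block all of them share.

30 minutes

Sofia free within 09:30–18:30: 09:30–13:45, 14:15–15:45, 17:30–18:30.
Sofia ∩ Thandi: 10:15–11:00, 11:15–11:30, 12:15–13:00, 13:15–13:45, 14:15–14:30.
Sofia ∩ Thandi ∩ Nikolai: 10:15–11:00, 11:15–11:30, 12:15–12:30, 13:15–13:45.
Sofia ∩ Thandi ∩ Nikolai ∩ Liang: 10:15–11:00, 11:15–11:30, 12:15–12:30, 13:15–13:45.
Restricted to 12:15–16:30: 12:15–12:30, 13:15–13:45.
Common window lengths: 15, 30 min; longest is 30.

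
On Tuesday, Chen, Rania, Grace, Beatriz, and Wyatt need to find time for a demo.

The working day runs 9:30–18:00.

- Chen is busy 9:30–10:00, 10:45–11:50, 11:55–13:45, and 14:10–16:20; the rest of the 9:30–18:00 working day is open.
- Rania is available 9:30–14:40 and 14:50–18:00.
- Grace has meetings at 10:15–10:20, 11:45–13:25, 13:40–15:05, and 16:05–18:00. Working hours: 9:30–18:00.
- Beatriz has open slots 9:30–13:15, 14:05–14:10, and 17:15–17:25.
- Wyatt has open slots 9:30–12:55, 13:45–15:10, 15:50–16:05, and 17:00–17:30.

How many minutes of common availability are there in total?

Chen free within 09:30–18:00: 10:00–10:45, 11:50–11:55, 13:45–14:10, 16:20–18:00.
Grace free within 09:30–18:00: 09:30–10:15, 10:20–11:45, 13:25–13:40, 15:05–16:05.
Chen ∩ Rania: 10:00–10:45, 11:50–11:55, 13:45–14:10, 16:20–18:00.
Chen ∩ Rania ∩ Grace: 10:00–10:15, 10:20–10:45.
Chen ∩ Rania ∩ Grace ∩ Beatriz: 10:00–10:15, 10:20–10:45.
Chen ∩ Rania ∩ Grace ∩ Beatriz ∩ Wyatt: 10:00–10:15, 10:20–10:45.
Total common minutes: 15 + 25 = 40.

40 minutes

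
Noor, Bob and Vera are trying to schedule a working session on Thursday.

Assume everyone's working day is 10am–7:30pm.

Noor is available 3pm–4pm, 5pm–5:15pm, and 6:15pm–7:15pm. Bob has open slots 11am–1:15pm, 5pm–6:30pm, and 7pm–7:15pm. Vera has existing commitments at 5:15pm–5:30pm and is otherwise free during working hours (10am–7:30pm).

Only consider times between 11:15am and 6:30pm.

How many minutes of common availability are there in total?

30 minutes

Vera free within 10:00–19:30: 10:00–17:15, 17:30–19:30.
Noor ∩ Bob: 17:00–17:15, 18:15–18:30, 19:00–19:15.
Noor ∩ Bob ∩ Vera: 17:00–17:15, 18:15–18:30, 19:00–19:15.
Restricted to 11:15–18:30: 17:00–17:15, 18:15–18:30.
Total common minutes: 15 + 15 = 30.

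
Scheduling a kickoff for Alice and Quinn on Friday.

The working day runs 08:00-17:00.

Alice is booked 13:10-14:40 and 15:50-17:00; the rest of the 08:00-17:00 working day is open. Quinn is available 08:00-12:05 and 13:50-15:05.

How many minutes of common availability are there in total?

Alice free within 08:00–17:00: 08:00–13:10, 14:40–15:50.
Alice ∩ Quinn: 08:00–12:05, 14:40–15:05.
Total common minutes: 245 + 25 = 270.

270 minutes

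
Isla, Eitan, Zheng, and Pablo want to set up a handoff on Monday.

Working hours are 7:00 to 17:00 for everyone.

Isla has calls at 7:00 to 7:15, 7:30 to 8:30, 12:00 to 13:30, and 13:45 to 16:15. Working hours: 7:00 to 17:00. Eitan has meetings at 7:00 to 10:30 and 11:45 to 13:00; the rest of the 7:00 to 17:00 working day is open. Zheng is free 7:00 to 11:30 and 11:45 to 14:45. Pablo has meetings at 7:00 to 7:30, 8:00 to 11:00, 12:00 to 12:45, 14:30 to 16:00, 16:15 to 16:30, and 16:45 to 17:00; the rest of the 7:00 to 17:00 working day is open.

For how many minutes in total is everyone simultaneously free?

45 minutes

Isla free within 07:00–17:00: 07:15–07:30, 08:30–12:00, 13:30–13:45, 16:15–17:00.
Eitan free within 07:00–17:00: 10:30–11:45, 13:00–17:00.
Pablo free within 07:00–17:00: 07:30–08:00, 11:00–12:00, 12:45–14:30, 16:00–16:15, 16:30–16:45.
Isla ∩ Eitan: 10:30–11:45, 13:30–13:45, 16:15–17:00.
Isla ∩ Eitan ∩ Zheng: 10:30–11:30, 13:30–13:45.
Isla ∩ Eitan ∩ Zheng ∩ Pablo: 11:00–11:30, 13:30–13:45.
Total common minutes: 30 + 15 = 45.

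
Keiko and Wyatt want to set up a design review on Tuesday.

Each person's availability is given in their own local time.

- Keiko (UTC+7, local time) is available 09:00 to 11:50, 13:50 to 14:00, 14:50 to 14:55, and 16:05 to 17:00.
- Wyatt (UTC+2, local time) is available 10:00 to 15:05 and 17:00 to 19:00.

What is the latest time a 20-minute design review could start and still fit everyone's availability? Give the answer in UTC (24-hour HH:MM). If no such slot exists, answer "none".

Keiko → UTC: 02:00–04:50, 06:50–07:00, 07:50–07:55, 09:05–10:00.
Wyatt → UTC: 08:00–13:05, 15:00–17:00.
Keiko ∩ Wyatt: 09:05–10:00.
Windows ≥ 20 min: 09:05–10:00.
Latest start in the last window 09:05–10:00 is 10:00 − 20 min = 09:40.

09:40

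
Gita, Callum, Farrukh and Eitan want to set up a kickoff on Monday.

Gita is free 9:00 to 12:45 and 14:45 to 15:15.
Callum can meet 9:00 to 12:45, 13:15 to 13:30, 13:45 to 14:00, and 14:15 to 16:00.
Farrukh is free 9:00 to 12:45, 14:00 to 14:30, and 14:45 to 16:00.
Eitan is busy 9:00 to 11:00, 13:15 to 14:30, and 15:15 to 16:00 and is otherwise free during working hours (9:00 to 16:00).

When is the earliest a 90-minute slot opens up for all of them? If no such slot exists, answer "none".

11:00

Eitan free within 09:00–16:00: 11:00–13:15, 14:30–15:15.
Gita ∩ Callum: 09:00–12:45, 14:45–15:15.
Gita ∩ Callum ∩ Farrukh: 09:00–12:45, 14:45–15:15.
Gita ∩ Callum ∩ Farrukh ∩ Eitan: 11:00–12:45, 14:45–15:15.
Windows ≥ 90 min: 11:00–12:45.
Earliest such window starts at 11:00.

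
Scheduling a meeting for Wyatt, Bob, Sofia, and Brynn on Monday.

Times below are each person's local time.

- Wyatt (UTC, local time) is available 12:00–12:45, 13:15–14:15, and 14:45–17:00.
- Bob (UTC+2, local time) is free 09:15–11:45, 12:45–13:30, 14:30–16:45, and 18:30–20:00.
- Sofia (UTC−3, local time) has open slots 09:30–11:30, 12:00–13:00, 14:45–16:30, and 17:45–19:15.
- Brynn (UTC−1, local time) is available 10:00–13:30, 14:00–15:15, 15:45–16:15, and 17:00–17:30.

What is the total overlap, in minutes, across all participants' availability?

75 minutes

Wyatt → UTC: 12:00–12:45, 13:15–14:15, 14:45–17:00.
Bob → UTC: 07:15–09:45, 10:45–11:30, 12:30–14:45, 16:30–18:00.
Sofia → UTC: 12:30–14:30, 15:00–16:00, 17:45–19:30, 20:45–22:15.
Brynn → UTC: 11:00–14:30, 15:00–16:15, 16:45–17:15, 18:00–18:30.
Wyatt ∩ Bob: 12:30–12:45, 13:15–14:15, 16:30–17:00.
Wyatt ∩ Bob ∩ Sofia: 12:30–12:45, 13:15–14:15.
Wyatt ∩ Bob ∩ Sofia ∩ Brynn: 12:30–12:45, 13:15–14:15.
Total common minutes: 15 + 60 = 75.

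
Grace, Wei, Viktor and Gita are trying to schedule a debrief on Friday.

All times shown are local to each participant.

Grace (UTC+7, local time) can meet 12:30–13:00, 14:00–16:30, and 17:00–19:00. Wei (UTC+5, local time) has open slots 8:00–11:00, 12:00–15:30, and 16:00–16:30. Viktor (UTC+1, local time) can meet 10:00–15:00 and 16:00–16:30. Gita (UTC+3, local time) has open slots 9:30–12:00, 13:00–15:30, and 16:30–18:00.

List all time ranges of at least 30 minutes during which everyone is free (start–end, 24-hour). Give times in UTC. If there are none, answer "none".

10:00–10:30, 11:00–11:30

Grace → UTC: 05:30–06:00, 07:00–09:30, 10:00–12:00.
Wei → UTC: 03:00–06:00, 07:00–10:30, 11:00–11:30.
Viktor → UTC: 09:00–14:00, 15:00–15:30.
Gita → UTC: 06:30–09:00, 10:00–12:30, 13:30–15:00.
Grace ∩ Wei: 05:30–06:00, 07:00–09:30, 10:00–10:30, 11:00–11:30.
Grace ∩ Wei ∩ Viktor: 09:00–09:30, 10:00–10:30, 11:00–11:30.
Grace ∩ Wei ∩ Viktor ∩ Gita: 10:00–10:30, 11:00–11:30.
Windows ≥ 30 min: 10:00–10:30, 11:00–11:30.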